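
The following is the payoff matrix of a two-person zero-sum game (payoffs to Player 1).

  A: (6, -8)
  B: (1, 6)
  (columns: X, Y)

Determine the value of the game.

44/19

Row minima: A → -8, B → 1; maximin = 1.
Column maxima: X → 6, Y → 6; minimax = 6.
1 ≠ 6, so there is no saddle point; optimal play is mixed.
Let Player 1 play A with probability p. Expected payoff against X: 6p + 1(1−p) = 5p + 1; against Y: (-8)p + 6(1−p) = −14p + 6.
Setting these equal: 5p + 1 = −14p + 6 ⇒ 19p = 5 ⇒ p = 5/19, and the value is (5)·(5/19) + 1 = 44/19.
For Player 2: with q = P(X), equating A's and B's payoffs gives 14q − 8 = −5q + 6 ⇒ q = 14/19.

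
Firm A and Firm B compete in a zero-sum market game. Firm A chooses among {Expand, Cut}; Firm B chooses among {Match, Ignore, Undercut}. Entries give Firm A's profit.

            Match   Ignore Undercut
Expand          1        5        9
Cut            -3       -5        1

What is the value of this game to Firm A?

1

Row minima: Expand → 1, Cut → -5; maximin = 1.
Column maxima: Match → 1, Ignore → 5, Undercut → 9; minimax = 1.
Since maximin = minimax = 1, there is a saddle point and the value is 1.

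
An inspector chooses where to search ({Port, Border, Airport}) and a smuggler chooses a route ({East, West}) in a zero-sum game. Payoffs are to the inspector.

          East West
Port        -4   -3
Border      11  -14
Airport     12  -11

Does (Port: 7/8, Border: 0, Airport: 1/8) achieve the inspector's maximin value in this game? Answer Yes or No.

No

Against East this mix gives (7/8)·(-4) + (1/8)·12 = -2.
Against West this mix gives (7/8)·(-3) + (1/8)·(-11) = -4.
The smuggler will play West, holding the inspector to -4. Shifting weight toward the row that does better against West would raise this floor (the equalizing mix achieves -10/3 against both West and East), so the proposed strategy is not optimal.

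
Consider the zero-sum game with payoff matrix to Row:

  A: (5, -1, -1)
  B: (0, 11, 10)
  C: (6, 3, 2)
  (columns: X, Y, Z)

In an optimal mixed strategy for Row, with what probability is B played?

Row minima: A → -1, B → 0, C → 2; maximin = 2.
Column maxima: X → 6, Y → 11, Z → 10; minimax = 6.
2 ≠ 6, so there is no saddle point; optimal play is mixed.
A is strictly dominated by C, so Row never plays it.
With A eliminated, Y is strictly dominated by Z (it gives Row strictly more in every remaining row), so Column never plays it.
On the remaining 2×2 (B, C vs X, Z):
Let Row play B with probability p. Expected payoff against X: 0p + 6(1−p) = −6p + 6; against Z: 10p + 2(1−p) = 8p + 2.
Setting these equal: −6p + 6 = 8p + 2 ⇒ −14p = -4 ⇒ p = 2/7, and the value is (-6)·(2/7) + 6 = 30/7.
For Column: with q = P(X), equating B's and C's payoffs gives −10q + 10 = 4q + 2 ⇒ q = 4/7.

2/7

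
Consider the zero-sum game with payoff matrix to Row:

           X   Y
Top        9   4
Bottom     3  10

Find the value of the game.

Row minima: Top → 4, Bottom → 3; maximin = 4.
Column maxima: X → 9, Y → 10; minimax = 9.
4 ≠ 9, so there is no saddle point; optimal play is mixed.
Let Row play Top with probability p. Expected payoff against X: 9p + 3(1−p) = 6p + 3; against Y: 4p + 10(1−p) = −6p + 10.
Setting these equal: 6p + 3 = −6p + 10 ⇒ 12p = 7 ⇒ p = 7/12, and the value is (6)·(7/12) + 3 = 13/2.
For Column: with q = P(X), equating Top's and Bottom's payoffs gives 5q + 4 = −7q + 10 ⇒ q = 1/2.

13/2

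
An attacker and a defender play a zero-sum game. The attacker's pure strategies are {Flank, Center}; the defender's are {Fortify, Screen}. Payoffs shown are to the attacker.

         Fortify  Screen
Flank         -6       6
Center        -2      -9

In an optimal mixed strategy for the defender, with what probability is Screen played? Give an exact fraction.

Row minima: Flank → -6, Center → -9; maximin = -6.
Column maxima: Fortify → -2, Screen → 6; minimax = -2.
-6 ≠ -2, so there is no saddle point; optimal play is mixed.
Let the attacker play Flank with probability p. Expected payoff against Fortify: (-6)p + (-2)(1−p) = −4p − 2; against Screen: 6p + (-9)(1−p) = 15p − 9.
Setting these equal: −4p − 2 = 15p − 9 ⇒ −19p = -7 ⇒ p = 7/19, and the value is (-4)·(7/19) − 2 = -66/19.
For the defender: with q = P(Fortify), equating Flank's and Center's payoffs gives −12q + 6 = 7q − 9 ⇒ q = 15/19.

4/19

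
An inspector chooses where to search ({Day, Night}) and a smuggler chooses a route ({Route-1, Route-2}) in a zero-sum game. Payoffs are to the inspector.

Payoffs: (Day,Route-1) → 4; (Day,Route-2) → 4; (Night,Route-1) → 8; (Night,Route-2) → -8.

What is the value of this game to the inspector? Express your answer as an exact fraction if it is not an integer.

Row minima: Day → 4, Night → -8; maximin = 4.
Column maxima: Route-1 → 8, Route-2 → 4; minimax = 4.
Since maximin = minimax = 4, there is a saddle point and the value is 4.

4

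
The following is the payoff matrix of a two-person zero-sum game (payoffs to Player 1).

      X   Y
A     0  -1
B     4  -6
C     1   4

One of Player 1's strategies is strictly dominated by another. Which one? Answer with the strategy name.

C gives a strictly higher payoff than A against every column: 1 > 0, 4 > -1.
So A is strictly dominated and Player 1 never plays it.

A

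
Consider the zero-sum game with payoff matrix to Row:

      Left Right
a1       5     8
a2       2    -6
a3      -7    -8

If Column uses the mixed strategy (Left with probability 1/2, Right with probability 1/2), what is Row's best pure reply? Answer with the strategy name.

a1

Expected payoff of a1: (1/2)·5 + (1/2)·8 = 13/2.
Expected payoff of a2: (1/2)·2 + (1/2)·(-6) = -2.
Expected payoff of a3: (1/2)·(-7) + (1/2)·(-8) = -15/2.
The largest is 13/2, so Row's best response is a1.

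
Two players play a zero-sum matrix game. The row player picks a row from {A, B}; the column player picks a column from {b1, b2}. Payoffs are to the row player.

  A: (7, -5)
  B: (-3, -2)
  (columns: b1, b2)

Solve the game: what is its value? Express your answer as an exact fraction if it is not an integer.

Row minima: A → -5, B → -3; maximin = -3.
Column maxima: b1 → 7, b2 → -2; minimax = -2.
-3 ≠ -2, so there is no saddle point; optimal play is mixed.
Let the row player play A with probability p. Expected payoff against b1: 7p + (-3)(1−p) = 10p − 3; against b2: (-5)p + (-2)(1−p) = −3p − 2.
Setting these equal: 10p − 3 = −3p − 2 ⇒ 13p = 1 ⇒ p = 1/13, and the value is (10)·(1/13) − 3 = -29/13.
For the column player: with q = P(b1), equating A's and B's payoffs gives 12q − 5 = −q − 2 ⇒ q = 3/13.

-29/13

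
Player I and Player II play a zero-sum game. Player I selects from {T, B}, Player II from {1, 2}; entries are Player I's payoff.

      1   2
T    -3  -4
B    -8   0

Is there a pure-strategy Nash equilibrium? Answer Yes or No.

No

Row minima: T → -4, B → -8; maximin = -4.
Column maxima: 1 → -3, 2 → 0; minimax = -3.
-4 ≠ -3, so no pure-strategy equilibrium exists.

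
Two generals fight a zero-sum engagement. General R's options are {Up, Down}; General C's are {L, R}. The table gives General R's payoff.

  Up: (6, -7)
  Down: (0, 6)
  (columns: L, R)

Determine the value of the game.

36/19

Row minima: Up → -7, Down → 0; maximin = 0.
Column maxima: L → 6, R → 6; minimax = 6.
0 ≠ 6, so there is no saddle point; optimal play is mixed.
Let General R play Up with probability p. Expected payoff against L: 6p + 0(1−p) = 6p; against R: (-7)p + 6(1−p) = −13p + 6.
Setting these equal: 6p = −13p + 6 ⇒ 19p = 6 ⇒ p = 6/19, and the value is (6)·(6/19) = 36/19.
For General C: with q = P(L), equating Up's and Down's payoffs gives 13q − 7 = −6q + 6 ⇒ q = 13/19.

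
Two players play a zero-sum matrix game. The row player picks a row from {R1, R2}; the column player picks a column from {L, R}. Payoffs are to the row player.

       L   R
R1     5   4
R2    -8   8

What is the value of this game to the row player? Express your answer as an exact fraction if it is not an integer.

Row minima: R1 → 4, R2 → -8; maximin = 4.
Column maxima: L → 5, R → 8; minimax = 5.
4 ≠ 5, so there is no saddle point; optimal play is mixed.
Let the row player play R1 with probability p. Expected payoff against L: 5p + (-8)(1−p) = 13p − 8; against R: 4p + 8(1−p) = −4p + 8.
Setting these equal: 13p − 8 = −4p + 8 ⇒ 17p = 16 ⇒ p = 16/17, and the value is (13)·(16/17) − 8 = 72/17.
For the column player: with q = P(L), equating R1's and R2's payoffs gives q + 4 = −16q + 8 ⇒ q = 4/17.

72/17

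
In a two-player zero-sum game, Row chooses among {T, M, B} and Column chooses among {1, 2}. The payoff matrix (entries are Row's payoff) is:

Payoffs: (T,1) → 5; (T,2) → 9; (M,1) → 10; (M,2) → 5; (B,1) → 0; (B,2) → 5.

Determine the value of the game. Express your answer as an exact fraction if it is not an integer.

Row minima: T → 5, M → 5, B → 0; maximin = 5.
Column maxima: 1 → 10, 2 → 9; minimax = 9.
5 ≠ 9, so there is no saddle point; optimal play is mixed.
B is strictly dominated by T, so Row never plays it.
On the remaining 2×2 (T, M vs 1, 2):
Let Row play T with probability p. Expected payoff against 1: 5p + 10(1−p) = −5p + 10; against 2: 9p + 5(1−p) = 4p + 5.
Setting these equal: −5p + 10 = 4p + 5 ⇒ −9p = -5 ⇒ p = 5/9, and the value is (-5)·(5/9) + 10 = 65/9.
For Column: with q = P(1), equating T's and M's payoffs gives −4q + 9 = 5q + 5 ⇒ q = 4/9.

65/9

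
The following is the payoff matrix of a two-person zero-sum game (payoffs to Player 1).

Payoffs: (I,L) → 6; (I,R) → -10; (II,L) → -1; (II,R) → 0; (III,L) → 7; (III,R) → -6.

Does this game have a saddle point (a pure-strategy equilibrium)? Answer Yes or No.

No

Row minima: I → -10, II → -1, III → -6; maximin = -1.
Column maxima: L → 7, R → 0; minimax = 0.
-1 ≠ 0, so no pure-strategy equilibrium exists.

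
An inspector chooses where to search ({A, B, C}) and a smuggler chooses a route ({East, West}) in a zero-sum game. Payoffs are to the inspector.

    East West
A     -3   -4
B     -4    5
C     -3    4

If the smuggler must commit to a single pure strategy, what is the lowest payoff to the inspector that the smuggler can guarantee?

Column maxima: East → -3, West → 5.
The smallest of these is -3.

-3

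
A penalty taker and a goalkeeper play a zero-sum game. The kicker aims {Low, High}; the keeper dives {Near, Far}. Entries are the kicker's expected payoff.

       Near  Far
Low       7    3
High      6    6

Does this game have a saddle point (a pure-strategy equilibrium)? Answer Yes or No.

Yes

Row minima: Low → 3, High → 6; maximin = 6.
Column maxima: Near → 7, Far → 6; minimax = 6.
maximin = minimax = 6, so a saddle point exists.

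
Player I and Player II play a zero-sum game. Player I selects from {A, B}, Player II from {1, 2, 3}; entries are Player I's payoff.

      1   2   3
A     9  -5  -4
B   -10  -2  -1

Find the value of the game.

-34/11

Row minima: A → -5, B → -10; maximin = -5.
Column maxima: 1 → 9, 2 → -2, 3 → -1; minimax = -2.
-5 ≠ -2, so there is no saddle point; optimal play is mixed.
3 is strictly dominated by 2 (it gives Player I strictly more in every row), so Player II never plays it.
On the remaining 2×2 (A, B vs 1, 2):
Let Player I play A with probability p. Expected payoff against 1: 9p + (-10)(1−p) = 19p − 10; against 2: (-5)p + (-2)(1−p) = −3p − 2.
Setting these equal: 19p − 10 = −3p − 2 ⇒ 22p = 8 ⇒ p = 4/11, and the value is (19)·(4/11) − 10 = -34/11.
For Player II: with q = P(1), equating A's and B's payoffs gives 14q − 5 = −8q − 2 ⇒ q = 3/22.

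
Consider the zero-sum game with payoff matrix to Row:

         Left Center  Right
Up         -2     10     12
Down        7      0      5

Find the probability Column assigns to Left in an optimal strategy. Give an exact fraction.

10/19

Row minima: Up → -2, Down → 0; maximin = 0.
Column maxima: Left → 7, Center → 10, Right → 12; minimax = 7.
0 ≠ 7, so there is no saddle point; optimal play is mixed.
Right is strictly dominated by Center (it gives Row strictly more in every row), so Column never plays it.
On the remaining 2×2 (Up, Down vs Left, Center):
Let Row play Up with probability p. Expected payoff against Left: (-2)p + 7(1−p) = −9p + 7; against Center: 10p + 0(1−p) = 10p.
Setting these equal: −9p + 7 = 10p ⇒ −19p = -7 ⇒ p = 7/19, and the value is (-9)·(7/19) + 7 = 70/19.
For Column: with q = P(Left), equating Up's and Down's payoffs gives −12q + 10 = 7q ⇒ q = 10/19.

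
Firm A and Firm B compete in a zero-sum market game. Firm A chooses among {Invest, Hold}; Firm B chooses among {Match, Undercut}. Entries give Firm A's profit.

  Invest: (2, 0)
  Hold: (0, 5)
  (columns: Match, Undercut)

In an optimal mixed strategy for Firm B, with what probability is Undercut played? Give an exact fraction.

2/7

Row minima: Invest → 0, Hold → 0; maximin = 0.
Column maxima: Match → 2, Undercut → 5; minimax = 2.
0 ≠ 2, so there is no saddle point; optimal play is mixed.
Let Firm A play Invest with probability p. Expected payoff against Match: 2p + 0(1−p) = 2p; against Undercut: 0p + 5(1−p) = −5p + 5.
Setting these equal: 2p = −5p + 5 ⇒ 7p = 5 ⇒ p = 5/7, and the value is (2)·(5/7) = 10/7.
For Firm B: with q = P(Match), equating Invest's and Hold's payoffs gives 2q = −5q + 5 ⇒ q = 5/7.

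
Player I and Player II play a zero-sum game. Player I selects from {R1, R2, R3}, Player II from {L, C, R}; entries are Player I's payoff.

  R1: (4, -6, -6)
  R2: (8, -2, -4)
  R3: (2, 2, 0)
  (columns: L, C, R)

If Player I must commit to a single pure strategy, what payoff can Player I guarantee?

Row minima: R1 → -6, R2 → -4, R3 → 0.
The best of these is 0.

0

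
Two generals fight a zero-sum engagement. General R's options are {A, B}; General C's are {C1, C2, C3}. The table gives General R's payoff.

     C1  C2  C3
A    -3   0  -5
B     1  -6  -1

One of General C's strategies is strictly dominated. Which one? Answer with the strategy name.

C3 holds General R's payoff strictly below C1 in every row: -5 < -3, -1 < 1.
So C1 is strictly dominated for General C.

C1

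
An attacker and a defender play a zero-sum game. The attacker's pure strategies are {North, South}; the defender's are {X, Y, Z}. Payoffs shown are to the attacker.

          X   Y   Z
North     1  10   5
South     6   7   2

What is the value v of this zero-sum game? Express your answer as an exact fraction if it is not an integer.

7/2

Row minima: North → 1, South → 2; maximin = 2.
Column maxima: X → 6, Y → 10, Z → 5; minimax = 5.
2 ≠ 5, so there is no saddle point; optimal play is mixed.
Y is strictly dominated by X (it gives the attacker strictly more in every row), so the defender never plays it.
On the remaining 2×2 (North, South vs X, Z):
Let the attacker play North with probability p. Expected payoff against X: 1p + 6(1−p) = −5p + 6; against Z: 5p + 2(1−p) = 3p + 2.
Setting these equal: −5p + 6 = 3p + 2 ⇒ −8p = -4 ⇒ p = 1/2, and the value is (-5)·(1/2) + 6 = 7/2.
For the defender: with q = P(X), equating North's and South's payoffs gives −4q + 5 = 4q + 2 ⇒ q = 3/8.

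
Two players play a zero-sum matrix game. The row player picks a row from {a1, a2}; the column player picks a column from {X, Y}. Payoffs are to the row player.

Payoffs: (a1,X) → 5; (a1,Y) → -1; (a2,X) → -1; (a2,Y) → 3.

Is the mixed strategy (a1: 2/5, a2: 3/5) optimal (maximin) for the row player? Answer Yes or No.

Against X this mix gives (2/5)·5 + (3/5)·(-1) = 7/5.
Against Y this mix gives (2/5)·(-1) + (3/5)·3 = 7/5.
All of the column player's active replies (X, Y) yield 7/5, and no column does worse for the row player. The mix makes the column player indifferent and guarantees 7/5, so it is optimal.

Yes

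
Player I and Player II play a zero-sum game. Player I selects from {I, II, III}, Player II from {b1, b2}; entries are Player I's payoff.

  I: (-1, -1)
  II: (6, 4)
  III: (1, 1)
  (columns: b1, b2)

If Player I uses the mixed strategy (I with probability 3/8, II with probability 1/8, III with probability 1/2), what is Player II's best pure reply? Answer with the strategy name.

If Player II plays b1, Player I's expected payoff is (3/8)·(-1) + (1/8)·6 + (1/2)·1 = 7/8.
If Player II plays b2, Player I's expected payoff is (3/8)·(-1) + (1/8)·4 + (1/2)·1 = 5/8.
Player II minimizes Player I's payoff; the smallest is 5/8, so the best response is b2.

b2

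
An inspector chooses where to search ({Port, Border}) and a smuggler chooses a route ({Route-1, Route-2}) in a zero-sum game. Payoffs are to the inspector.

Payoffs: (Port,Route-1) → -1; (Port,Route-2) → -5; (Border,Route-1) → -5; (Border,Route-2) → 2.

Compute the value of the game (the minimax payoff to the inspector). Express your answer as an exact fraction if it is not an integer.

Row minima: Port → -5, Border → -5; maximin = -5.
Column maxima: Route-1 → -1, Route-2 → 2; minimax = -1.
-5 ≠ -1, so there is no saddle point; optimal play is mixed.
Let the inspector play Port with probability p. Expected payoff against Route-1: (-1)p + (-5)(1−p) = 4p − 5; against Route-2: (-5)p + 2(1−p) = −7p + 2.
Setting these equal: 4p − 5 = −7p + 2 ⇒ 11p = 7 ⇒ p = 7/11, and the value is (4)·(7/11) − 5 = -27/11.
For the smuggler: with q = P(Route-1), equating Port's and Border's payoffs gives 4q − 5 = −7q + 2 ⇒ q = 7/11.

-27/11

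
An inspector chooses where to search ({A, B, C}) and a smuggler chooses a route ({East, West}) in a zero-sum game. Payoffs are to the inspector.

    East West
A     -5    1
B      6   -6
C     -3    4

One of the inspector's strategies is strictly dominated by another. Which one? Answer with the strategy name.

C gives a strictly higher payoff than A against every column: -3 > -5, 4 > 1.
So A is strictly dominated and the inspector never plays it.

A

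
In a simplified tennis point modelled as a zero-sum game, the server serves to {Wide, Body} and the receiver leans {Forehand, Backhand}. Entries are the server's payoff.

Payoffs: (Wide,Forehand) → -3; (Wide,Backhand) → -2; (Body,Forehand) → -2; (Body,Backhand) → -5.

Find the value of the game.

-11/4

Row minima: Wide → -3, Body → -5; maximin = -3.
Column maxima: Forehand → -2, Backhand → -2; minimax = -2.
-3 ≠ -2, so there is no saddle point; optimal play is mixed.
Let the server play Wide with probability p. Expected payoff against Forehand: (-3)p + (-2)(1−p) = −p − 2; against Backhand: (-2)p + (-5)(1−p) = 3p − 5.
Setting these equal: −p − 2 = 3p − 5 ⇒ −4p = -3 ⇒ p = 3/4, and the value is (-1)·(3/4) − 2 = -11/4.
For the receiver: with q = P(Forehand), equating Wide's and Body's payoffs gives −q − 2 = 3q − 5 ⇒ q = 3/4.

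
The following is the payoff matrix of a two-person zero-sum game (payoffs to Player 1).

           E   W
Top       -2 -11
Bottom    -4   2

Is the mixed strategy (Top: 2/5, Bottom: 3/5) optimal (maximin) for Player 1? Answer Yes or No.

Yes

Against E this mix gives (2/5)·(-2) + (3/5)·(-4) = -16/5.
Against W this mix gives (2/5)·(-11) + (3/5)·2 = -16/5.
All of Player 2's active replies (E, W) yield -16/5, and no column does worse for Player 1. The mix makes Player 2 indifferent and guarantees -16/5, so it is optimal.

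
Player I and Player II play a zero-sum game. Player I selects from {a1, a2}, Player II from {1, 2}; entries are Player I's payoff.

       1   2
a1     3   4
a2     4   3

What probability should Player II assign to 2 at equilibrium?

Row minima: a1 → 3, a2 → 3; maximin = 3.
Column maxima: 1 → 4, 2 → 4; minimax = 4.
3 ≠ 4, so there is no saddle point; optimal play is mixed.
Let Player I play a1 with probability p. Expected payoff against 1: 3p + 4(1−p) = −p + 4; against 2: 4p + 3(1−p) = p + 3.
Setting these equal: −p + 4 = p + 3 ⇒ −2p = -1 ⇒ p = 1/2, and the value is (-1)·(1/2) + 4 = 7/2.
For Player II: with q = P(1), equating a1's and a2's payoffs gives −q + 4 = q + 3 ⇒ q = 1/2.

1/2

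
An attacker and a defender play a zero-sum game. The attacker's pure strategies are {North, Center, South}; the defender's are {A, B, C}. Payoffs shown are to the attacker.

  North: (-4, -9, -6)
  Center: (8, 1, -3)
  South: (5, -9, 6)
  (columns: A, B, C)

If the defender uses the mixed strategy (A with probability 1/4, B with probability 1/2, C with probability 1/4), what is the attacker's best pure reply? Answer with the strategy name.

Expected payoff of North: (1/4)·(-4) + (1/2)·(-9) + (1/4)·(-6) = -7.
Expected payoff of Center: (1/4)·8 + (1/2)·1 + (1/4)·(-3) = 7/4.
Expected payoff of South: (1/4)·5 + (1/2)·(-9) + (1/4)·6 = -7/4.
The largest is 7/4, so the attacker's best response is Center.

Center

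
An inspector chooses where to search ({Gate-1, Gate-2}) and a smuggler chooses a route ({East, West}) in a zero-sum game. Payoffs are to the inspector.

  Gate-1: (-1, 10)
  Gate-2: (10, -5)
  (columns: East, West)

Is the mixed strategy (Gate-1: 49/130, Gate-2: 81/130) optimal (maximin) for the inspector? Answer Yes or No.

Against East this mix gives (49/130)·(-1) + (81/130)·10 = 761/130.
Against West this mix gives (49/130)·10 + (81/130)·(-5) = 17/26.
The smuggler will play West, holding the inspector to 17/26. Shifting weight toward the row that does better against West would raise this floor (the equalizing mix achieves 95/26 against both West and East), so the proposed strategy is not optimal.

No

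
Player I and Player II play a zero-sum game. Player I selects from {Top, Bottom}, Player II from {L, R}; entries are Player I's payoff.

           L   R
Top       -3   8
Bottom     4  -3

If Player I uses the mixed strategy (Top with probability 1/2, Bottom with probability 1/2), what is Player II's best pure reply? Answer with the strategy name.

If Player II plays L, Player I's expected payoff is (1/2)·(-3) + (1/2)·4 = 1/2.
If Player II plays R, Player I's expected payoff is (1/2)·8 + (1/2)·(-3) = 5/2.
Player II minimizes Player I's payoff; the smallest is 1/2, so the best response is L.

L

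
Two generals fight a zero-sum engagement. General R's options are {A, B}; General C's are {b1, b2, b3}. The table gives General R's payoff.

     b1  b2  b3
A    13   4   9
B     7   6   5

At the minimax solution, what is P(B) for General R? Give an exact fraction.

5/6

Row minima: A → 4, B → 5; maximin = 5.
Column maxima: b1 → 13, b2 → 6, b3 → 9; minimax = 6.
5 ≠ 6, so there is no saddle point; optimal play is mixed.
b1 is strictly dominated by b2 (it gives General R strictly more in every row), so General C never plays it.
On the remaining 2×2 (A, B vs b2, b3):
Let General R play A with probability p. Expected payoff against b2: 4p + 6(1−p) = −2p + 6; against b3: 9p + 5(1−p) = 4p + 5.
Setting these equal: −2p + 6 = 4p + 5 ⇒ −6p = -1 ⇒ p = 1/6, and the value is (-2)·(1/6) + 6 = 17/3.
For General C: with q = P(b2), equating A's and B's payoffs gives −5q + 9 = q + 5 ⇒ q = 2/3.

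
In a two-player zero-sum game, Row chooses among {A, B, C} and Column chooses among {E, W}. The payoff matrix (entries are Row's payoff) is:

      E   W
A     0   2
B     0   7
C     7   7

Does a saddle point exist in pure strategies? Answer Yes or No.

Row minima: A → 0, B → 0, C → 7; maximin = 7.
Column maxima: E → 7, W → 7; minimax = 7.
maximin = minimax = 7, so a saddle point exists.

Yes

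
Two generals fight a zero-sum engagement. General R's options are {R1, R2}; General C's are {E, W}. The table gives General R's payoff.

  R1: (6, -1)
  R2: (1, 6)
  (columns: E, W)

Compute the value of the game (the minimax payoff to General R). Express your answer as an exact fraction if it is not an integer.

Row minima: R1 → -1, R2 → 1; maximin = 1.
Column maxima: E → 6, W → 6; minimax = 6.
1 ≠ 6, so there is no saddle point; optimal play is mixed.
Let General R play R1 with probability p. Expected payoff against E: 6p + 1(1−p) = 5p + 1; against W: (-1)p + 6(1−p) = −7p + 6.
Setting these equal: 5p + 1 = −7p + 6 ⇒ 12p = 5 ⇒ p = 5/12, and the value is (5)·(5/12) + 1 = 37/12.
For General C: with q = P(E), equating R1's and R2's payoffs gives 7q − 1 = −5q + 6 ⇒ q = 7/12.

37/12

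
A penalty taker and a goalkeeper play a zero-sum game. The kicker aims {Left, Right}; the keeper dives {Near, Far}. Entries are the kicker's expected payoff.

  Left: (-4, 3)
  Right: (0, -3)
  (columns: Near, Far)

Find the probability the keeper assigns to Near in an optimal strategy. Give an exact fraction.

3/5

Row minima: Left → -4, Right → -3; maximin = -3.
Column maxima: Near → 0, Far → 3; minimax = 0.
-3 ≠ 0, so there is no saddle point; optimal play is mixed.
Let the kicker play Left with probability p. Expected payoff against Near: (-4)p + 0(1−p) = −4p; against Far: 3p + (-3)(1−p) = 6p − 3.
Setting these equal: −4p = 6p − 3 ⇒ −10p = -3 ⇒ p = 3/10, and the value is (-4)·(3/10) = -6/5.
For the keeper: with q = P(Near), equating Left's and Right's payoffs gives −7q + 3 = 3q − 3 ⇒ q = 3/5.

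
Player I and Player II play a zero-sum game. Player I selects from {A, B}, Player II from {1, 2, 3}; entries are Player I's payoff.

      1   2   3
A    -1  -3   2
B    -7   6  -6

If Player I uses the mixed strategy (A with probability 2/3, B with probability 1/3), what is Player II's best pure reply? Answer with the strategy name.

1

If Player II plays 1, Player I's expected payoff is (2/3)·(-1) + (1/3)·(-7) = -3.
If Player II plays 2, Player I's expected payoff is (2/3)·(-3) + (1/3)·6 = 0.
If Player II plays 3, Player I's expected payoff is (2/3)·2 + (1/3)·(-6) = -2/3.
Player II minimizes Player I's payoff; the smallest is -3, so the best response is 1.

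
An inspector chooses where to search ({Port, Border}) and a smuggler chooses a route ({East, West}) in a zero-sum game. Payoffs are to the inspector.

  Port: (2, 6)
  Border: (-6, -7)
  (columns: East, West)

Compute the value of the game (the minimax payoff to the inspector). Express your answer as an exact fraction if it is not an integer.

Row minima: Port → 2, Border → -7; maximin = 2.
Column maxima: East → 2, West → 6; minimax = 2.
Since maximin = minimax = 2, there is a saddle point and the value is 2.

2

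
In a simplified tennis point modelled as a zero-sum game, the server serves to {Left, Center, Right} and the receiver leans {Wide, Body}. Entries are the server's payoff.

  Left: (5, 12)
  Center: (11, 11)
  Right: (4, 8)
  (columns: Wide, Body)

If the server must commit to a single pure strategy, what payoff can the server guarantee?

11

Row minima: Left → 5, Center → 11, Right → 4.
The best of these is 11.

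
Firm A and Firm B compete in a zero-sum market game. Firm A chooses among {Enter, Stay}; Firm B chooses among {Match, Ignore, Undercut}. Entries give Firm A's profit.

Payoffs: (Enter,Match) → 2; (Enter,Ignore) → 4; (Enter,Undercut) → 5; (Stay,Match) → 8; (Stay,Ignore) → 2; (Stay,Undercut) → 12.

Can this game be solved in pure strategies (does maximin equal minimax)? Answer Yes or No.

No

Row minima: Enter → 2, Stay → 2; maximin = 2.
Column maxima: Match → 8, Ignore → 4, Undercut → 12; minimax = 4.
2 ≠ 4, so no pure-strategy equilibrium exists.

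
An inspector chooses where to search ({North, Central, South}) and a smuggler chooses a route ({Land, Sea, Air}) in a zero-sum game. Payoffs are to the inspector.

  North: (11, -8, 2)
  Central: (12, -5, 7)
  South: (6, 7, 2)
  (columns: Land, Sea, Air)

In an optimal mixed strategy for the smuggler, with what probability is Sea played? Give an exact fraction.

Row minima: North → -8, Central → -5, South → 2; maximin = 2.
Column maxima: Land → 12, Sea → 7, Air → 7; minimax = 7.
2 ≠ 7, so there is no saddle point; optimal play is mixed.
North is strictly dominated by Central, so the inspector never plays it.
Land is strictly dominated by Air (it gives the inspector strictly more in every row), so the smuggler never plays it.
On the remaining 2×2 (Central, South vs Sea, Air):
Let the inspector play Central with probability p. Expected payoff against Sea: (-5)p + 7(1−p) = −12p + 7; against Air: 7p + 2(1−p) = 5p + 2.
Setting these equal: −12p + 7 = 5p + 2 ⇒ −17p = -5 ⇒ p = 5/17, and the value is (-12)·(5/17) + 7 = 59/17.
For the smuggler: with q = P(Sea), equating Central's and South's payoffs gives −12q + 7 = 5q + 2 ⇒ q = 5/17.

5/17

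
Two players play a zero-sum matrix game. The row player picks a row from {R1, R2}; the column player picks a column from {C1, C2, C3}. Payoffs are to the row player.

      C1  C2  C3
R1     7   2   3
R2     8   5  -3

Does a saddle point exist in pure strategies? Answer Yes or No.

Row minima: R1 → 2, R2 → -3; maximin = 2.
Column maxima: C1 → 8, C2 → 5, C3 → 3; minimax = 3.
2 ≠ 3, so no pure-strategy equilibrium exists.

No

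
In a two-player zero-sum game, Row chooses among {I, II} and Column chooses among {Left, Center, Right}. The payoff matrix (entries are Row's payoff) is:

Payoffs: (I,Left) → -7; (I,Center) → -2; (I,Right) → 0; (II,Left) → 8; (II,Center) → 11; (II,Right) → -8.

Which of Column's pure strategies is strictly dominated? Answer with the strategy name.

Left holds Row's payoff strictly below Center in every row: -7 < -2, 8 < 11.
So Center is strictly dominated for Column.

Center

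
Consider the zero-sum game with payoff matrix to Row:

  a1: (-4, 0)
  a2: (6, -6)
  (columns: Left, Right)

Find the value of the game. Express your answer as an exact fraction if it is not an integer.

-3/2

Row minima: a1 → -4, a2 → -6; maximin = -4.
Column maxima: Left → 6, Right → 0; minimax = 0.
-4 ≠ 0, so there is no saddle point; optimal play is mixed.
Let Row play a1 with probability p. Expected payoff against Left: (-4)p + 6(1−p) = −10p + 6; against Right: 0p + (-6)(1−p) = 6p − 6.
Setting these equal: −10p + 6 = 6p − 6 ⇒ −16p = -12 ⇒ p = 3/4, and the value is (-10)·(3/4) + 6 = -3/2.
For Column: with q = P(Left), equating a1's and a2's payoffs gives −4q = 12q − 6 ⇒ q = 3/8.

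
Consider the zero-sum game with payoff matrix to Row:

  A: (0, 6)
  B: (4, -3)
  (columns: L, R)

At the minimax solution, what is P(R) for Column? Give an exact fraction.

4/13

Row minima: A → 0, B → -3; maximin = 0.
Column maxima: L → 4, R → 6; minimax = 4.
0 ≠ 4, so there is no saddle point; optimal play is mixed.
Let Row play A with probability p. Expected payoff against L: 0p + 4(1−p) = −4p + 4; against R: 6p + (-3)(1−p) = 9p − 3.
Setting these equal: −4p + 4 = 9p − 3 ⇒ −13p = -7 ⇒ p = 7/13, and the value is (-4)·(7/13) + 4 = 24/13.
For Column: with q = P(L), equating A's and B's payoffs gives −6q + 6 = 7q − 3 ⇒ q = 9/13.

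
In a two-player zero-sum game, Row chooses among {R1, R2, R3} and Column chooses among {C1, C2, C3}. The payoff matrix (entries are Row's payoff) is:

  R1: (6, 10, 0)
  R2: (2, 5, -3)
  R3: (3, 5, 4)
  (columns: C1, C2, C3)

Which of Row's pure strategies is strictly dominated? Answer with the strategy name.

R1 gives a strictly higher payoff than R2 against every column: 6 > 2, 10 > 5, 0 > -3.
So R2 is strictly dominated and Row never plays it.

R2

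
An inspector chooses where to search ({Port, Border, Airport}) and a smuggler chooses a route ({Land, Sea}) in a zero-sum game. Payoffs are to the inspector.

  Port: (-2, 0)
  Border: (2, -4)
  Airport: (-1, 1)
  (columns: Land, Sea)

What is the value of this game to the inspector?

Row minima: Port → -2, Border → -4, Airport → -1; maximin = -1.
Column maxima: Land → 2, Sea → 1; minimax = 1.
-1 ≠ 1, so there is no saddle point; optimal play is mixed.
Port is strictly dominated by Airport, so the inspector never plays it.
On the remaining 2×2 (Border, Airport vs Land, Sea):
Let the inspector play Border with probability p. Expected payoff against Land: 2p + (-1)(1−p) = 3p − 1; against Sea: (-4)p + 1(1−p) = −5p + 1.
Setting these equal: 3p − 1 = −5p + 1 ⇒ 8p = 2 ⇒ p = 1/4, and the value is (3)·(1/4) − 1 = -1/4.
For the smuggler: with q = P(Land), equating Border's and Airport's payoffs gives 6q − 4 = −2q + 1 ⇒ q = 5/8.

-1/4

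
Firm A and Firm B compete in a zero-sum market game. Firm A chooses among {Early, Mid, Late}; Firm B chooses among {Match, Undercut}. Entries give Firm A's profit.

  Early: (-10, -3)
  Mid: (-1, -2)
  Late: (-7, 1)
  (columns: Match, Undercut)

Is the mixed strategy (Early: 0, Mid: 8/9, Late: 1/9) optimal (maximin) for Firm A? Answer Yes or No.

Against Match this mix gives (8/9)·(-1) + (1/9)·(-7) = -5/3.
Against Undercut this mix gives (8/9)·(-2) + (1/9)·1 = -5/3.
All of Firm B's active replies (Match, Undercut) yield -5/3, and no column does worse for Firm A. The mix makes Firm B indifferent and guarantees -5/3, so it is optimal.

Yes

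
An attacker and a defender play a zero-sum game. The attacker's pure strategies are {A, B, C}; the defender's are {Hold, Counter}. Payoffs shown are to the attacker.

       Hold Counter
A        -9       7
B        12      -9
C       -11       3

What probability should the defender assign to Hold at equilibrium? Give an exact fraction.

16/37

Row minima: A → -9, B → -9, C → -11; maximin = -9.
Column maxima: Hold → 12, Counter → 7; minimax = 7.
-9 ≠ 7, so there is no saddle point; optimal play is mixed.
C is strictly dominated by A, so the attacker never plays it.
On the remaining 2×2 (A, B vs Hold, Counter):
Let the attacker play A with probability p. Expected payoff against Hold: (-9)p + 12(1−p) = −21p + 12; against Counter: 7p + (-9)(1−p) = 16p − 9.
Setting these equal: −21p + 12 = 16p − 9 ⇒ −37p = -21 ⇒ p = 21/37, and the value is (-21)·(21/37) + 12 = 3/37.
For the defender: with q = P(Hold), equating A's and B's payoffs gives −16q + 7 = 21q − 9 ⇒ q = 16/37.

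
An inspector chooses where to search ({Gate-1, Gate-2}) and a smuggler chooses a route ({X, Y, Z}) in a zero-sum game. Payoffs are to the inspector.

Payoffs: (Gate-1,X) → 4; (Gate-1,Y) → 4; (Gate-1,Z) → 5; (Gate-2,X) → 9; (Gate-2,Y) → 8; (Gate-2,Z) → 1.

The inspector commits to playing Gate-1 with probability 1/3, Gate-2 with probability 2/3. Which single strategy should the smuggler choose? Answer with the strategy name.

Z

If the smuggler plays X, the inspector's expected payoff is (1/3)·4 + (2/3)·9 = 22/3.
If the smuggler plays Y, the inspector's expected payoff is (1/3)·4 + (2/3)·8 = 20/3.
If the smuggler plays Z, the inspector's expected payoff is (1/3)·5 + (2/3)·1 = 7/3.
The smuggler minimizes the inspector's payoff; the smallest is 7/3, so the best response is Z.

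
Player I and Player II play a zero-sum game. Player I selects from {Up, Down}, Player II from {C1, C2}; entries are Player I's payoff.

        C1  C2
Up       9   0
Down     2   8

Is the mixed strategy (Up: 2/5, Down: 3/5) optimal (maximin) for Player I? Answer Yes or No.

Against C1 this mix gives (2/5)·9 + (3/5)·2 = 24/5.
Against C2 this mix gives (2/5)·0 + (3/5)·8 = 24/5.
All of Player II's active replies (C1, C2) yield 24/5, and no column does worse for Player I. The mix makes Player II indifferent and guarantees 24/5, so it is optimal.

Yes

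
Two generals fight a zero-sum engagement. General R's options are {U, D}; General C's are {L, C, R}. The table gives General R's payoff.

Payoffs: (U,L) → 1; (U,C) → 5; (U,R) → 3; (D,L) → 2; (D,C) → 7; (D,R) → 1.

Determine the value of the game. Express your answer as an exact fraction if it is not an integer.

Row minima: U → 1, D → 1; maximin = 1.
Column maxima: L → 2, C → 7, R → 3; minimax = 2.
1 ≠ 2, so there is no saddle point; optimal play is mixed.
C is strictly dominated by L (it gives General R strictly more in every row), so General C never plays it.
On the remaining 2×2 (U, D vs L, R):
Let General R play U with probability p. Expected payoff against L: 1p + 2(1−p) = −p + 2; against R: 3p + 1(1−p) = 2p + 1.
Setting these equal: −p + 2 = 2p + 1 ⇒ −3p = -1 ⇒ p = 1/3, and the value is (-1)·(1/3) + 2 = 5/3.
For General C: with q = P(L), equating U's and D's payoffs gives −2q + 3 = q + 1 ⇒ q = 2/3.

5/3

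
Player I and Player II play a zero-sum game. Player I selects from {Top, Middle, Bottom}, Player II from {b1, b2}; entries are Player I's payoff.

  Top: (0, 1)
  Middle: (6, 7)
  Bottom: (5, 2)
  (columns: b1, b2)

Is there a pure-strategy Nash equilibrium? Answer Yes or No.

Yes

Row minima: Top → 0, Middle → 6, Bottom → 2; maximin = 6.
Column maxima: b1 → 6, b2 → 7; minimax = 6.
maximin = minimax = 6, so a saddle point exists.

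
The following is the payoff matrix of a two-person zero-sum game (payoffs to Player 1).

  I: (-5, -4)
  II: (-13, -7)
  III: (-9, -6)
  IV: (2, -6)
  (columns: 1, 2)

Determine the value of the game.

Row minima: I → -5, II → -13, III → -9, IV → -6; maximin = -5.
Column maxima: 1 → 2, 2 → -4; minimax = -4.
-5 ≠ -4, so there is no saddle point; optimal play is mixed.
II is strictly dominated by I, so Player 1 never plays it.
III is strictly dominated by I, so Player 1 never plays it.
On the remaining 2×2 (I, IV vs 1, 2):
Let Player 1 play I with probability p. Expected payoff against 1: (-5)p + 2(1−p) = −7p + 2; against 2: (-4)p + (-6)(1−p) = 2p − 6.
Setting these equal: −7p + 2 = 2p − 6 ⇒ −9p = -8 ⇒ p = 8/9, and the value is (-7)·(8/9) + 2 = -38/9.
For Player 2: with q = P(1), equating I's and IV's payoffs gives −q − 4 = 8q − 6 ⇒ q = 2/9.

-38/9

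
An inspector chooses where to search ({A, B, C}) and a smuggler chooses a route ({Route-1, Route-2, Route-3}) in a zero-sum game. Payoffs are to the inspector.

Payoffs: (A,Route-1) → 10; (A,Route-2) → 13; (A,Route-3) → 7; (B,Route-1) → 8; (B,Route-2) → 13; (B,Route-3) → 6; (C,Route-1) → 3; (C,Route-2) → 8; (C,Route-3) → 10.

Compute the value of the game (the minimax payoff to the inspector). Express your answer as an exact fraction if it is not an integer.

79/10

Row minima: A → 7, B → 6, C → 3; maximin = 7.
Column maxima: Route-1 → 10, Route-2 → 13, Route-3 → 10; minimax = 10.
7 ≠ 10, so there is no saddle point; optimal play is mixed.
Route-2 is strictly dominated by Route-1 (it gives the inspector strictly more in every row), so the smuggler never plays it.
With Route-2 eliminated, B is strictly dominated by A (A gives the inspector strictly more in every remaining column), so the inspector never plays it.
On the remaining 2×2 (A, C vs Route-1, Route-3):
Let the inspector play A with probability p. Expected payoff against Route-1: 10p + 3(1−p) = 7p + 3; against Route-3: 7p + 10(1−p) = −3p + 10.
Setting these equal: 7p + 3 = −3p + 10 ⇒ 10p = 7 ⇒ p = 7/10, and the value is (7)·(7/10) + 3 = 79/10.
For the smuggler: with q = P(Route-1), equating A's and C's payoffs gives 3q + 7 = −7q + 10 ⇒ q = 3/10.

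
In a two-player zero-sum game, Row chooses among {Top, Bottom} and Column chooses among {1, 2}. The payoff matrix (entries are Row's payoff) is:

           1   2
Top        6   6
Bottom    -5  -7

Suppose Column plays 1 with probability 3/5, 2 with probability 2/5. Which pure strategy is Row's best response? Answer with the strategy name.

Expected payoff of Top: (3/5)·6 + (2/5)·6 = 6.
Expected payoff of Bottom: (3/5)·(-5) + (2/5)·(-7) = -29/5.
The largest is 6, so Row's best response is Top.

Top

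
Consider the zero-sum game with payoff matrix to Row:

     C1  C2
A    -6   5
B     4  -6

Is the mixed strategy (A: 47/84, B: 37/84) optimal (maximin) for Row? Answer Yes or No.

No

Against C1 this mix gives (47/84)·(-6) + (37/84)·4 = -67/42.
Against C2 this mix gives (47/84)·5 + (37/84)·(-6) = 13/84.
Column will play C1, holding Row to -67/42. Shifting weight toward the row that does better against C1 would raise this floor (the equalizing mix achieves -16/21 against both C1 and C2), so the proposed strategy is not optimal.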